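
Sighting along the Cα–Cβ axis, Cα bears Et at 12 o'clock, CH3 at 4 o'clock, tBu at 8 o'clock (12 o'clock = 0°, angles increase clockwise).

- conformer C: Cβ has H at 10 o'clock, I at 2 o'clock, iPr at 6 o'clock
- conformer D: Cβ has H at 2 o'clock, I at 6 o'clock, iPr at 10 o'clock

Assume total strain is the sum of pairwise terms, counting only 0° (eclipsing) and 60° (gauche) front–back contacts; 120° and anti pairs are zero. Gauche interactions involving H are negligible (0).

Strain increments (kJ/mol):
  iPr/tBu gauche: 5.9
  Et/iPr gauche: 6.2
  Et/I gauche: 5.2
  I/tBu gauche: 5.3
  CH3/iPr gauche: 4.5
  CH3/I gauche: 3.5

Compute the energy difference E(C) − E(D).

C (staggered): Et–I gauche, CH3–I gauche, CH3–iPr gauche, tBu–iPr gauche; 5.2 + 3.5 + 4.5 + 5.9 = 19.1 kJ/mol.
D (staggered): Et–iPr gauche, CH3–I gauche, tBu–I gauche, tBu–iPr gauche; 6.2 + 3.5 + 5.3 + 5.9 = 20.9 kJ/mol.
E(C) − E(D) = 19.1 − 20.9 = -1.8 kJ/mol.

-1.8 kJ/mol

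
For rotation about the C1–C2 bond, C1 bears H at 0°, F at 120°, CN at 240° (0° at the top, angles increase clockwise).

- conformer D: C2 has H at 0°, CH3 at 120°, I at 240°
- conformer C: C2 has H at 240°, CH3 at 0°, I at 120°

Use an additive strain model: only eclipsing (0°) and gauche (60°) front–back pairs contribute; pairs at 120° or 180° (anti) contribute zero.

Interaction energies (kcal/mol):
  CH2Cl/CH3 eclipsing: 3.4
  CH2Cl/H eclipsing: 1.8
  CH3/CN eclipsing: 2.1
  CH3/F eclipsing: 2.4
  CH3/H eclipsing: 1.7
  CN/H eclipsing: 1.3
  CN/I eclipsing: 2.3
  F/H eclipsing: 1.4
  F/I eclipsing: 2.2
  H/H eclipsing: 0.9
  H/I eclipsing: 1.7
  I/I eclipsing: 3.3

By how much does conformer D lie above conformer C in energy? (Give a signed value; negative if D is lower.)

+0.4 kcal/mol

D (eclipsed): H(0°)/H(0°) eclipsed 0.9; F(120°)/CH3(120°) eclipsed 2.4; CN(240°)/I(240°) eclipsed 2.3 → 5.6 kcal/mol.
C (eclipsed): H(0°)/CH3(0°) eclipsed 1.7; F(120°)/I(120°) eclipsed 2.2; CN(240°)/H(240°) eclipsed 1.3 → 5.2 kcal/mol.
E(D) − E(C) = 5.6 − 5.2 = +0.4 kcal/mol.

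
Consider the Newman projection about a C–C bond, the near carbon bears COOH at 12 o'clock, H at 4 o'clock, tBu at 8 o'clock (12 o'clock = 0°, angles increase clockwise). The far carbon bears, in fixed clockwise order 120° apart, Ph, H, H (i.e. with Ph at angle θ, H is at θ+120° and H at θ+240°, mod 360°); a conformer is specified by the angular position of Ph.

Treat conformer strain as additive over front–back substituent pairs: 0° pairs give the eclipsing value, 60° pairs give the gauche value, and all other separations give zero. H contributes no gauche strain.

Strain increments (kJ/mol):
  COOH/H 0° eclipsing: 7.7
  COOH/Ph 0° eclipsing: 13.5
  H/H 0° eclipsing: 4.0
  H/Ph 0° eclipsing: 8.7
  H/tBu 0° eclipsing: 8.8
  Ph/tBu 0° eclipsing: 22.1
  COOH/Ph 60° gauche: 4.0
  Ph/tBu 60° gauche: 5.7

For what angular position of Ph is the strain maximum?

Ph at 0° is eclipsed. COOH at 0° is eclipsed with Ph at 0° (13.5); H at 120° is eclipsed with H at 120° (4.0); tBu at 240° is eclipsed with H at 240° (8.8). Total 26.3 kJ/mol.
Ph at 60° is staggered. COOH at 0° is gauche with Ph at 60° (4.0). Total 4.0 kJ/mol.
Ph at 120° is eclipsed. COOH at 0° is eclipsed with H at 0° (7.7); H at 120° is eclipsed with Ph at 120° (8.7); tBu at 240° is eclipsed with H at 240° (8.8). Total 25.2 kJ/mol.
Ph at 180° is staggered. tBu at 240° is gauche with Ph at 180° (5.7). Total 5.7 kJ/mol.
Ph at 240° is eclipsed. COOH at 0° is eclipsed with H at 0° (7.7); H at 120° is eclipsed with H at 120° (4.0); tBu at 240° is eclipsed with Ph at 240° (22.1). Total 33.8 kJ/mol.
Ph at 300° is staggered. COOH at 0° is gauche with Ph at 300° (4.0); tBu at 240° is gauche with Ph at 300° (5.7). Total 9.7 kJ/mol.
The maximum (33.8 kJ/mol) occurs with Ph at 240°.

240°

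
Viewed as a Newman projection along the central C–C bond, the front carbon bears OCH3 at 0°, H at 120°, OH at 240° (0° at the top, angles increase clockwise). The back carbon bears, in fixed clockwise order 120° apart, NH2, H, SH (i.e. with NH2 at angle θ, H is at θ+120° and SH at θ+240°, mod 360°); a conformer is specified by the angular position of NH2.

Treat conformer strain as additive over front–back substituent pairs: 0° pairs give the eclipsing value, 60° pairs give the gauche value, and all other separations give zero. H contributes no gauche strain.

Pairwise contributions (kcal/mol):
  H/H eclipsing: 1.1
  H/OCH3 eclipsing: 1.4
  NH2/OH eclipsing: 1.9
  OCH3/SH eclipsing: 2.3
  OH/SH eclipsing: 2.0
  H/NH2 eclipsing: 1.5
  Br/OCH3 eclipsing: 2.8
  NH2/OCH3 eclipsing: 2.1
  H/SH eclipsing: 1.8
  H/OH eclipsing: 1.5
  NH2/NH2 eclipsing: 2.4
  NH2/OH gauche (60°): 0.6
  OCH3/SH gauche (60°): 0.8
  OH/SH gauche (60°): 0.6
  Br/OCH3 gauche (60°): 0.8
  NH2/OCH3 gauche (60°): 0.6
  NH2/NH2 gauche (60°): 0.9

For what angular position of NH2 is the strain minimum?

180°

NH2 at 0° (eclipsed): OCH3(0°)/NH2(0°) eclipsed 2.1; H(120°)/H(120°) eclipsed 1.1; OH(240°)/SH(240°) eclipsed 2.0 → 5.2 kcal/mol.
NH2 at 60° (staggered): OCH3(0°)/NH2(60°) gauche 0.6; OCH3(0°)/SH(300°) gauche 0.8; OH(240°)/SH(300°) gauche 0.6 → 2.0 kcal/mol.
NH2 at 120° (eclipsed): OCH3(0°)/SH(0°) eclipsed 2.3; H(120°)/NH2(120°) eclipsed 1.5; OH(240°)/H(240°) eclipsed 1.5 → 5.3 kcal/mol.
NH2 at 180° (staggered): OCH3(0°)/SH(60°) gauche 0.8; OH(240°)/NH2(180°) gauche 0.6 → 1.4 kcal/mol.
NH2 at 240° (eclipsed): OCH3(0°)/H(0°) eclipsed 1.4; H(120°)/SH(120°) eclipsed 1.8; OH(240°)/NH2(240°) eclipsed 1.9 → 5.1 kcal/mol.
NH2 at 300° (staggered): OCH3(0°)/NH2(300°) gauche 0.6; OH(240°)/NH2(300°) gauche 0.6; OH(240°)/SH(180°) gauche 0.6 → 1.8 kcal/mol.
The minimum (1.4 kcal/mol) occurs with NH2 at 180°.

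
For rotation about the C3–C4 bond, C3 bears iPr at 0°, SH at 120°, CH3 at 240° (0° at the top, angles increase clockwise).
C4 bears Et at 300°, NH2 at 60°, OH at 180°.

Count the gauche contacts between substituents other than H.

6

Non-H gauche pairs: iPr(0°)/Et(300°); iPr(0°)/NH2(60°); SH(120°)/NH2(60°); SH(120°)/OH(180°); CH3(240°)/Et(300°); CH3(240°)/OH(180°) — 6 interactions.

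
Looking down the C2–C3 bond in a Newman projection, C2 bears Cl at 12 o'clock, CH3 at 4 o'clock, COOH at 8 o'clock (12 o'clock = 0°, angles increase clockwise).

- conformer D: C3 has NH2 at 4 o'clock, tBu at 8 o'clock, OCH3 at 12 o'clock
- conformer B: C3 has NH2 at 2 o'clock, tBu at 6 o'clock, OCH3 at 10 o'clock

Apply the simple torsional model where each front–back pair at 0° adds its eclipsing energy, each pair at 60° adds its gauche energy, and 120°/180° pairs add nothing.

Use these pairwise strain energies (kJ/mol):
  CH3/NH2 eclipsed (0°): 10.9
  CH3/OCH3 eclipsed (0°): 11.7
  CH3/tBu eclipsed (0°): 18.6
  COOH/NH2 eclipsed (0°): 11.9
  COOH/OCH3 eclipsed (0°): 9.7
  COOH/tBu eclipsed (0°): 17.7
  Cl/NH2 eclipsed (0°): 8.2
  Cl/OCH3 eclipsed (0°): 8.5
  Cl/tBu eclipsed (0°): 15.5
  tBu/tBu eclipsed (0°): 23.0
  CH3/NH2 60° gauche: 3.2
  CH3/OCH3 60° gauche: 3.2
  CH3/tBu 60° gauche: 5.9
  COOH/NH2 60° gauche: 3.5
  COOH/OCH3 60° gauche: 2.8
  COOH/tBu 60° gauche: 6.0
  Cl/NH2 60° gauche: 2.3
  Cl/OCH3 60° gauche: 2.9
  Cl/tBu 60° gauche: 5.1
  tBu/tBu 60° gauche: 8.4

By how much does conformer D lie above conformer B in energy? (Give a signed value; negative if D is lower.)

D (eclipsed): Cl(0°)/OCH3(0°) eclipsed 8.5; CH3(120°)/NH2(120°) eclipsed 10.9; COOH(240°)/tBu(240°) eclipsed 17.7 → 37.1 kJ/mol.
B (staggered): Cl(0°)/NH2(60°) gauche 2.3; Cl(0°)/OCH3(300°) gauche 2.9; CH3(120°)/NH2(60°) gauche 3.2; CH3(120°)/tBu(180°) gauche 5.9; COOH(240°)/tBu(180°) gauche 6.0; COOH(240°)/OCH3(300°) gauche 2.8 → 23.1 kJ/mol.
E(D) − E(B) = 37.1 − 23.1 = +14.0 kJ/mol.

+14.0 kJ/mol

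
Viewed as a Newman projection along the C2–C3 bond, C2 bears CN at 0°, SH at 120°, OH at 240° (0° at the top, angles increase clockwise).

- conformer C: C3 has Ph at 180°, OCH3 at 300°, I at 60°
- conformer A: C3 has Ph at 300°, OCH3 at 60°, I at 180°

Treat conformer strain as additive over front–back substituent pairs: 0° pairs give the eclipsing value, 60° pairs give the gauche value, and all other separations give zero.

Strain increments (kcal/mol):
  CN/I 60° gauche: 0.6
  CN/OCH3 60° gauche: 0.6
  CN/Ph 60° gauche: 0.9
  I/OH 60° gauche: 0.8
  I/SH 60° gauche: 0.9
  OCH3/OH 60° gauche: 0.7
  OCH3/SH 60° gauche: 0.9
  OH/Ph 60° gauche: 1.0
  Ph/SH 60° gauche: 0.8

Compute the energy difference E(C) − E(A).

C is staggered. CN at 0° is gauche with OCH3 at 300° (0.6); CN at 0° is gauche with I at 60° (0.6); SH at 120° is gauche with Ph at 180° (0.8); SH at 120° is gauche with I at 60° (0.9); OH at 240° is gauche with Ph at 180° (1.0); OH at 240° is gauche with OCH3 at 300° (0.7). Total 4.6 kcal/mol.
A is staggered. CN at 0° is gauche with Ph at 300° (0.9); CN at 0° is gauche with OCH3 at 60° (0.6); SH at 120° is gauche with OCH3 at 60° (0.9); SH at 120° is gauche with I at 180° (0.9); OH at 240° is gauche with Ph at 300° (1.0); OH at 240° is gauche with I at 180° (0.8). Total 5.1 kcal/mol.
E(C) − E(A) = 4.6 − 5.1 = -0.5 kcal/mol.

-0.5 kcal/mol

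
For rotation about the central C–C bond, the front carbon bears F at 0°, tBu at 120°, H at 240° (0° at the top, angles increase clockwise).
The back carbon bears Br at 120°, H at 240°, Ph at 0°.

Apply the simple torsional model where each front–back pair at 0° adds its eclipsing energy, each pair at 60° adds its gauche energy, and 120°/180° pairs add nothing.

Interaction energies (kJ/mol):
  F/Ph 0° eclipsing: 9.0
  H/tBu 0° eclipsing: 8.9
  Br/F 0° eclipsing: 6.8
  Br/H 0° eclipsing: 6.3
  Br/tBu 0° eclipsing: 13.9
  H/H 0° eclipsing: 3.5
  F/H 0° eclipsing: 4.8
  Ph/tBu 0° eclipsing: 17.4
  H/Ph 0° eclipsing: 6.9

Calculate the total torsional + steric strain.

26.4 kJ/mol

This conformer (eclipsed): F(0°)/Ph(0°) eclipsed 9.0; tBu(120°)/Br(120°) eclipsed 13.9; H(240°)/H(240°) eclipsed 3.5 → 26.4 kJ/mol.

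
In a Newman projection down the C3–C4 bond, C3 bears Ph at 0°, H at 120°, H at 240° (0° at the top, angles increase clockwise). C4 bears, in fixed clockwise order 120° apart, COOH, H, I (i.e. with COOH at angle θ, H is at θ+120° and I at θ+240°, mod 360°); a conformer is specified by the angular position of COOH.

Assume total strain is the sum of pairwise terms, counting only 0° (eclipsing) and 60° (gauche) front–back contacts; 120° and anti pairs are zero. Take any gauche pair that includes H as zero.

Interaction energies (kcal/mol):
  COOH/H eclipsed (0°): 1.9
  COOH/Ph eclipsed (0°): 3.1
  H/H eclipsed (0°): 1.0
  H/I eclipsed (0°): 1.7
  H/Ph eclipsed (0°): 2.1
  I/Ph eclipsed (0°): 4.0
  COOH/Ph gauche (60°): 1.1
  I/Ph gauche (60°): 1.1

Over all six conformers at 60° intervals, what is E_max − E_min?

5.8 kcal/mol

COOH at 0° (eclipsed): Ph(0°)/COOH(0°) eclipsed 3.1; H(120°)/H(120°) eclipsed 1.0; H(240°)/I(240°) eclipsed 1.7 → 5.8 kcal/mol.
COOH at 60° (staggered): Ph(0°)/COOH(60°) gauche 1.1; Ph(0°)/I(300°) gauche 1.1 → 2.2 kcal/mol.
COOH at 120° (eclipsed): Ph(0°)/I(0°) eclipsed 4.0; H(120°)/COOH(120°) eclipsed 1.9; H(240°)/H(240°) eclipsed 1.0 → 6.9 kcal/mol.
COOH at 180° (staggered): Ph(0°)/I(60°) gauche 1.1 → 1.1 kcal/mol.
COOH at 240° (eclipsed): Ph(0°)/H(0°) eclipsed 2.1; H(120°)/I(120°) eclipsed 1.7; H(240°)/COOH(240°) eclipsed 1.9 → 5.7 kcal/mol.
COOH at 300° (staggered): Ph(0°)/COOH(300°) gauche 1.1 → 1.1 kcal/mol.
Max at 120° (6.9 kcal/mol), min at 180° (1.1 kcal/mol); barrier = 5.8 kcal/mol.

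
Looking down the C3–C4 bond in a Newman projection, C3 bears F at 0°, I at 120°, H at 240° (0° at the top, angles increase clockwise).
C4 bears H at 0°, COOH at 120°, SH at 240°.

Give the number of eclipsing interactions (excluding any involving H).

1

Non-H eclipsing pairs: I(120°)/COOH(120°) — 1 interaction.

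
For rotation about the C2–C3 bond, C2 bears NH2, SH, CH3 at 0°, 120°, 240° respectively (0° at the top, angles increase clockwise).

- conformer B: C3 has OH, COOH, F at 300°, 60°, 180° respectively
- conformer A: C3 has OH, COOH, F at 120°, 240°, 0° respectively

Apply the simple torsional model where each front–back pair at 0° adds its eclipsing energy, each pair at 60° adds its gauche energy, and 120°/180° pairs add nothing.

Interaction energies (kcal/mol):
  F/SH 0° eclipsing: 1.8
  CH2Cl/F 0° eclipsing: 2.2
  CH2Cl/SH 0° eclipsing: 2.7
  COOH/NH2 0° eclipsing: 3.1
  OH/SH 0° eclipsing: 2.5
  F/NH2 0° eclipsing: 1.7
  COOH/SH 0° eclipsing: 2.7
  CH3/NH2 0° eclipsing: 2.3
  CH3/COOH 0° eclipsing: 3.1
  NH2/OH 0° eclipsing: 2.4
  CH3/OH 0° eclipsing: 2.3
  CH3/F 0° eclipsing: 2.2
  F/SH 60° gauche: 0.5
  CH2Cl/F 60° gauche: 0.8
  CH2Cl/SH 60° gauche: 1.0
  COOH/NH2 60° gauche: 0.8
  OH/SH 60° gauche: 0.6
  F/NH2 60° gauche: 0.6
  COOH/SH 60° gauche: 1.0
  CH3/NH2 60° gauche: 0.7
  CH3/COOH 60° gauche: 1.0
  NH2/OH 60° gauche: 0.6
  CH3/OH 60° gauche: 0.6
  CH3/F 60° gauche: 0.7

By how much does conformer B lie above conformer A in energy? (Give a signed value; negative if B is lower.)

-3.1 kcal/mol

B (staggered): NH2(0°)/OH(300°) gauche 0.6; NH2(0°)/COOH(60°) gauche 0.8; SH(120°)/COOH(60°) gauche 1.0; SH(120°)/F(180°) gauche 0.5; CH3(240°)/OH(300°) gauche 0.6; CH3(240°)/F(180°) gauche 0.7 → 4.2 kcal/mol.
A (eclipsed): NH2(0°)/F(0°) eclipsed 1.7; SH(120°)/OH(120°) eclipsed 2.5; CH3(240°)/COOH(240°) eclipsed 3.1 → 7.3 kcal/mol.
E(B) − E(A) = 4.2 − 7.3 = -3.1 kcal/mol.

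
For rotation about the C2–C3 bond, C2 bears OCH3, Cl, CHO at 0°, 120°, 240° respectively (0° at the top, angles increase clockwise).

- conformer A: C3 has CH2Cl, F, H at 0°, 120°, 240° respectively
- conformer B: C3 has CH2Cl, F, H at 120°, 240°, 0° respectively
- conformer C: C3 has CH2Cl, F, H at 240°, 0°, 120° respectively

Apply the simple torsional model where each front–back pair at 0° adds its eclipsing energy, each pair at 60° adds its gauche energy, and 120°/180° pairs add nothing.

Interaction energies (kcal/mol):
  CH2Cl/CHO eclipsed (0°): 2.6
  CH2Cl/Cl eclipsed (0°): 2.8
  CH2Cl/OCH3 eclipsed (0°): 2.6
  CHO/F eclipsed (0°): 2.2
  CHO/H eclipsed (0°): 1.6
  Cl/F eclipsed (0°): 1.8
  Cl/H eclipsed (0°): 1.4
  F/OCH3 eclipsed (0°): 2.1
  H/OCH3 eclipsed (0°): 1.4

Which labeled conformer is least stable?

A (eclipsed): OCH3(0°)/CH2Cl(0°) eclipsed 2.6; Cl(120°)/F(120°) eclipsed 1.8; CHO(240°)/H(240°) eclipsed 1.6 → 6.0 kcal/mol.
B (eclipsed): OCH3(0°)/H(0°) eclipsed 1.4; Cl(120°)/CH2Cl(120°) eclipsed 2.8; CHO(240°)/F(240°) eclipsed 2.2 → 6.4 kcal/mol.
C (eclipsed): OCH3(0°)/F(0°) eclipsed 2.1; Cl(120°)/H(120°) eclipsed 1.4; CHO(240°)/CH2Cl(240°) eclipsed 2.6 → 6.1 kcal/mol.
B has the highest total (6.4 kcal/mol).

B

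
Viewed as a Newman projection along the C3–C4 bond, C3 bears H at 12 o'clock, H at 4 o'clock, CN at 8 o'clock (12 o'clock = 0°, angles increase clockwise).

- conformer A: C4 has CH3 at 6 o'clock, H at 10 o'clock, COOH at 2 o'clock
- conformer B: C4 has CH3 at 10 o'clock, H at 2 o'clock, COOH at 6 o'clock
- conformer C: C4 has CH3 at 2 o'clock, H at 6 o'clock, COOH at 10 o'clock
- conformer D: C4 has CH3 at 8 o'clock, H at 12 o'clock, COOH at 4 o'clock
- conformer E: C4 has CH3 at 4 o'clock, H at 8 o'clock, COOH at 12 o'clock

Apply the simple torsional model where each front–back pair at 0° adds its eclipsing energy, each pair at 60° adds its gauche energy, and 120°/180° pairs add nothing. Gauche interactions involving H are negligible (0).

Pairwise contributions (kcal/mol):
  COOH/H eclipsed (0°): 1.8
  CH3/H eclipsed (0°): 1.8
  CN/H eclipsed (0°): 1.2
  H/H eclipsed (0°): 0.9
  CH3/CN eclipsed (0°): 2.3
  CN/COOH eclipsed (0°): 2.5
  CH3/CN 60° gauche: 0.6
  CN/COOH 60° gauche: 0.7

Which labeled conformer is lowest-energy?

A

A (staggered): CN(240°)/CH3(180°) gauche 0.6 → 0.6 kcal/mol.
B (staggered): CN(240°)/CH3(300°) gauche 0.6; CN(240°)/COOH(180°) gauche 0.7 → 1.3 kcal/mol.
C (staggered): CN(240°)/COOH(300°) gauche 0.7 → 0.7 kcal/mol.
D (eclipsed): H(0°)/H(0°) eclipsed 0.9; H(120°)/COOH(120°) eclipsed 1.8; CN(240°)/CH3(240°) eclipsed 2.3 → 5.0 kcal/mol.
E (eclipsed): H(0°)/COOH(0°) eclipsed 1.8; H(120°)/CH3(120°) eclipsed 1.8; CN(240°)/H(240°) eclipsed 1.2 → 4.8 kcal/mol.
A has the lowest total (0.6 kcal/mol).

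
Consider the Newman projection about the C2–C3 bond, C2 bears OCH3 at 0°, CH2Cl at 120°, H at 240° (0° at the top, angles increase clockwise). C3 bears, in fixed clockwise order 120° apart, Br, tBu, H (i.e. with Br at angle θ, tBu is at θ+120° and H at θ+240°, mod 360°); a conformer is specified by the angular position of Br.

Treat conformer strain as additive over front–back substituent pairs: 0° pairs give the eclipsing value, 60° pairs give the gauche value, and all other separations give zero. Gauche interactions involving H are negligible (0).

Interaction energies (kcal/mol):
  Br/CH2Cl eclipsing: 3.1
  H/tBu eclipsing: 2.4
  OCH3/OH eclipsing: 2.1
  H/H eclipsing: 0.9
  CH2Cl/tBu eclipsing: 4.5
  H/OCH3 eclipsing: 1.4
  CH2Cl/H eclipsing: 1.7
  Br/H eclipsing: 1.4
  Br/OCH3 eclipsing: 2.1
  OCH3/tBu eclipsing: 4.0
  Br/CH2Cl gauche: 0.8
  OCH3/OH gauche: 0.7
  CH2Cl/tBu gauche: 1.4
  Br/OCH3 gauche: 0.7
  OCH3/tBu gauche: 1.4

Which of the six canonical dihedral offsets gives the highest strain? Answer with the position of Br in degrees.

Br at 0° (eclipsed): OCH3(0°)/Br(0°) eclipsed 2.1; CH2Cl(120°)/tBu(120°) eclipsed 4.5; H(240°)/H(240°) eclipsed 0.9 → 7.5 kcal/mol.
Br at 60° (staggered): OCH3(0°)/Br(60°) gauche 0.7; CH2Cl(120°)/Br(60°) gauche 0.8; CH2Cl(120°)/tBu(180°) gauche 1.4 → 2.9 kcal/mol.
Br at 120° (eclipsed): OCH3(0°)/H(0°) eclipsed 1.4; CH2Cl(120°)/Br(120°) eclipsed 3.1; H(240°)/tBu(240°) eclipsed 2.4 → 6.9 kcal/mol.
Br at 180° (staggered): OCH3(0°)/tBu(300°) gauche 1.4; CH2Cl(120°)/Br(180°) gauche 0.8 → 2.2 kcal/mol.
Br at 240° (eclipsed): OCH3(0°)/tBu(0°) eclipsed 4.0; CH2Cl(120°)/H(120°) eclipsed 1.7; H(240°)/Br(240°) eclipsed 1.4 → 7.1 kcal/mol.
Br at 300° (staggered): OCH3(0°)/Br(300°) gauche 0.7; OCH3(0°)/tBu(60°) gauche 1.4; CH2Cl(120°)/tBu(60°) gauche 1.4 → 3.5 kcal/mol.
The maximum (7.5 kcal/mol) occurs with Br at 0°.

0°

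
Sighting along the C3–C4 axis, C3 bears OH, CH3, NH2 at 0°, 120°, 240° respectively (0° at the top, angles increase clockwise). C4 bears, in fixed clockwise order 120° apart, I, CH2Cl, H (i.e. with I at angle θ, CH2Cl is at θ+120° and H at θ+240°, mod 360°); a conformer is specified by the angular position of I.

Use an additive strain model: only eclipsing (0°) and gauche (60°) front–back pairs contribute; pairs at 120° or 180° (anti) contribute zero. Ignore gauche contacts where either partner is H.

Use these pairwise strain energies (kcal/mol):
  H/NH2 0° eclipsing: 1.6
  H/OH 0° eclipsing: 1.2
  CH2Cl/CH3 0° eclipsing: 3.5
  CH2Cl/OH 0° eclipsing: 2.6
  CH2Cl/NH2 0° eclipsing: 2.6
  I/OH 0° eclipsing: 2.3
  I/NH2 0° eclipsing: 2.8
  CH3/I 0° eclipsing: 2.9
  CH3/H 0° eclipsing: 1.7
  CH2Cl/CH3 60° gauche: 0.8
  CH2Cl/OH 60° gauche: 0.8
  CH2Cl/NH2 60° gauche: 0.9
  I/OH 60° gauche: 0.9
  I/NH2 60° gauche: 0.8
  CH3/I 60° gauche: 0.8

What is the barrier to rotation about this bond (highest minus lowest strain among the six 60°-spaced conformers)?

I at 0° (eclipsed): OH(0°)/I(0°) eclipsed 2.3; CH3(120°)/CH2Cl(120°) eclipsed 3.5; NH2(240°)/H(240°) eclipsed 1.6 → 7.4 kcal/mol.
I at 60° (staggered): OH(0°)/I(60°) gauche 0.9; CH3(120°)/I(60°) gauche 0.8; CH3(120°)/CH2Cl(180°) gauche 0.8; NH2(240°)/CH2Cl(180°) gauche 0.9 → 3.4 kcal/mol.
I at 120° (eclipsed): OH(0°)/H(0°) eclipsed 1.2; CH3(120°)/I(120°) eclipsed 2.9; NH2(240°)/CH2Cl(240°) eclipsed 2.6 → 6.7 kcal/mol.
I at 180° (staggered): OH(0°)/CH2Cl(300°) gauche 0.8; CH3(120°)/I(180°) gauche 0.8; NH2(240°)/I(180°) gauche 0.8; NH2(240°)/CH2Cl(300°) gauche 0.9 → 3.3 kcal/mol.
I at 240° (eclipsed): OH(0°)/CH2Cl(0°) eclipsed 2.6; CH3(120°)/H(120°) eclipsed 1.7; NH2(240°)/I(240°) eclipsed 2.8 → 7.1 kcal/mol.
I at 300° (staggered): OH(0°)/I(300°) gauche 0.9; OH(0°)/CH2Cl(60°) gauche 0.8; CH3(120°)/CH2Cl(60°) gauche 0.8; NH2(240°)/I(300°) gauche 0.8 → 3.3 kcal/mol.
Max at 0° (7.4 kcal/mol), min at 180° (3.3 kcal/mol); barrier = 4.1 kcal/mol.

4.1 kcal/mol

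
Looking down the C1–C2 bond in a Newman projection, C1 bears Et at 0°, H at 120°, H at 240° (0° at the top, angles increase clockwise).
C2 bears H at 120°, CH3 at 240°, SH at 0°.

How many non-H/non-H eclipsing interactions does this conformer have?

1

Non-H eclipsing pairs: Et(0°)/SH(0°) — 1 interaction.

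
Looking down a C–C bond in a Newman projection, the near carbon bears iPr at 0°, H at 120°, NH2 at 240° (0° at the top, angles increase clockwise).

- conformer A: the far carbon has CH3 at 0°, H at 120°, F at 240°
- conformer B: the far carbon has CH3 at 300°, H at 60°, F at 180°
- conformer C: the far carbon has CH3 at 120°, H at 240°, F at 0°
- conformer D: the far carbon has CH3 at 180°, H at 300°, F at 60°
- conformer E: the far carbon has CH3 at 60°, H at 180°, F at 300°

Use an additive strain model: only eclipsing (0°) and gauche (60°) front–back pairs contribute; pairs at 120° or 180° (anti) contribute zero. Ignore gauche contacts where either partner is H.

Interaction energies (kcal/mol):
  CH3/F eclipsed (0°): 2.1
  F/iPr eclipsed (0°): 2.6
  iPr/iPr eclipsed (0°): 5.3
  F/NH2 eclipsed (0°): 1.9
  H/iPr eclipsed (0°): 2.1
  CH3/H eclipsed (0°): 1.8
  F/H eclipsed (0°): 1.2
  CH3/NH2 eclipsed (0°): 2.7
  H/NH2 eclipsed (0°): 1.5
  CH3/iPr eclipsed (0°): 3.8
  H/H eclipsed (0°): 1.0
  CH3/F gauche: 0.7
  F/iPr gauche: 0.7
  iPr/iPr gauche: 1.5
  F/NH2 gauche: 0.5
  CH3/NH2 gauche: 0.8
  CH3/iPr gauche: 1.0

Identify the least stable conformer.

A

A (eclipsed): iPr(0°)/CH3(0°) eclipsed 3.8; H(120°)/H(120°) eclipsed 1.0; NH2(240°)/F(240°) eclipsed 1.9 → 6.7 kcal/mol.
B (staggered): iPr(0°)/CH3(300°) gauche 1.0; NH2(240°)/CH3(300°) gauche 0.8; NH2(240°)/F(180°) gauche 0.5 → 2.3 kcal/mol.
C (eclipsed): iPr(0°)/F(0°) eclipsed 2.6; H(120°)/CH3(120°) eclipsed 1.8; NH2(240°)/H(240°) eclipsed 1.5 → 5.9 kcal/mol.
D (staggered): iPr(0°)/F(60°) gauche 0.7; NH2(240°)/CH3(180°) gauche 0.8 → 1.5 kcal/mol.
E (staggered): iPr(0°)/CH3(60°) gauche 1.0; iPr(0°)/F(300°) gauche 0.7; NH2(240°)/F(300°) gauche 0.5 → 2.2 kcal/mol.
A has the highest total (6.7 kcal/mol).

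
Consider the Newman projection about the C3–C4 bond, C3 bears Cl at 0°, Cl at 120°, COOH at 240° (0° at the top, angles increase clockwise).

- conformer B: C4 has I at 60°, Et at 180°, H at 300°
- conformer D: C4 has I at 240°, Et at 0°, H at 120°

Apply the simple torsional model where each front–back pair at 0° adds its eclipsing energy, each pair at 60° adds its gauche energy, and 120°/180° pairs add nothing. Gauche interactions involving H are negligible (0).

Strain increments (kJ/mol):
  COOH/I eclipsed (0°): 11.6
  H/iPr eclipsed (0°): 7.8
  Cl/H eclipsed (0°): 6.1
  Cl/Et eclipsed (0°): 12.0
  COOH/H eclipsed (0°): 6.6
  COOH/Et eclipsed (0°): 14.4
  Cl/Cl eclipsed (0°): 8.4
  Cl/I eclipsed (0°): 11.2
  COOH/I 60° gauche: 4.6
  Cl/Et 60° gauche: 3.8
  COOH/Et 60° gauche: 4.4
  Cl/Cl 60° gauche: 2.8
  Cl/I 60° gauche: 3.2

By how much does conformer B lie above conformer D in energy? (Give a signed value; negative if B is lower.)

-15.1 kJ/mol

B is staggered. Cl at 0° is gauche with I at 60° (3.2); Cl at 120° is gauche with I at 60° (3.2); Cl at 120° is gauche with Et at 180° (3.8); COOH at 240° is gauche with Et at 180° (4.4). Total 14.6 kJ/mol.
D is eclipsed. Cl at 0° is eclipsed with Et at 0° (12.0); Cl at 120° is eclipsed with H at 120° (6.1); COOH at 240° is eclipsed with I at 240° (11.6). Total 29.7 kJ/mol.
E(B) − E(D) = 14.6 − 29.7 = -15.1 kJ/mol.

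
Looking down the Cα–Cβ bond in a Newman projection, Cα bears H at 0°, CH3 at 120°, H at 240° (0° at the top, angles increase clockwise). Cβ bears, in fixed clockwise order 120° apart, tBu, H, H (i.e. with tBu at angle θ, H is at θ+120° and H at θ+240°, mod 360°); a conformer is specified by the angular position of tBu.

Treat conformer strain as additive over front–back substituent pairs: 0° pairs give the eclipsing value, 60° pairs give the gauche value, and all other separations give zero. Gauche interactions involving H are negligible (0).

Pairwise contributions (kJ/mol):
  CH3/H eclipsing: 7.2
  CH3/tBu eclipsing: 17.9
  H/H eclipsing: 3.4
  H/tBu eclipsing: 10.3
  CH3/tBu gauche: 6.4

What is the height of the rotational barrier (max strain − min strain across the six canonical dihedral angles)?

24.7 kJ/mol

tBu at 0° is eclipsed. H at 0° is eclipsed with tBu at 0° (10.3); CH3 at 120° is eclipsed with H at 120° (7.2); H at 240° is eclipsed with H at 240° (3.4). Total 20.9 kJ/mol.
tBu at 60° is staggered. CH3 at 120° is gauche with tBu at 60° (6.4). Total 6.4 kJ/mol.
tBu at 120° is eclipsed. H at 0° is eclipsed with H at 0° (3.4); CH3 at 120° is eclipsed with tBu at 120° (17.9); H at 240° is eclipsed with H at 240° (3.4). Total 24.7 kJ/mol.
tBu at 180° is staggered. CH3 at 120° is gauche with tBu at 180° (6.4). Total 6.4 kJ/mol.
tBu at 240° is eclipsed. H at 0° is eclipsed with H at 0° (3.4); CH3 at 120° is eclipsed with H at 120° (7.2); H at 240° is eclipsed with tBu at 240° (10.3). Total 20.9 kJ/mol.
tBu at 300° (staggered): no non-H gauche contacts → 0.0 kJ/mol.
Max at 120° (24.7 kJ/mol), min at 300° (0.0 kJ/mol); barrier = 24.7 kJ/mol.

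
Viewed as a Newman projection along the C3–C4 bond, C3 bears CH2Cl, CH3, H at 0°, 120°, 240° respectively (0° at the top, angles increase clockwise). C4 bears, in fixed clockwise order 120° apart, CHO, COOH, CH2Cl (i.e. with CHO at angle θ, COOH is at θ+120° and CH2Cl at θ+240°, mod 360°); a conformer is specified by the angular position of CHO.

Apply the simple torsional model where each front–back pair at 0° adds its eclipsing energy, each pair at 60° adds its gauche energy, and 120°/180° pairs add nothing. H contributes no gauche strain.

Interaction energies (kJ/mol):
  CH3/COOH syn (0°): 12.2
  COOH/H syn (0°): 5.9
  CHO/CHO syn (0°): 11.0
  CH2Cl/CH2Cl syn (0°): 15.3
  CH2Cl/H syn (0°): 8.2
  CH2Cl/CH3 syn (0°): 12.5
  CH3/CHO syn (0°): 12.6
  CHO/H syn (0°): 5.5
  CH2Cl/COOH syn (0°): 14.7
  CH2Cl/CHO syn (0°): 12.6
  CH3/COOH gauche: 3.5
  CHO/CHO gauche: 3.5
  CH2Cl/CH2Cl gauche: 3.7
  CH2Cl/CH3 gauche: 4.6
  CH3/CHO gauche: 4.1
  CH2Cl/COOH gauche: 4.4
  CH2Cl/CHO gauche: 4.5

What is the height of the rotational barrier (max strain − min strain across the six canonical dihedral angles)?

CHO at 0° is eclipsed. CH2Cl at 0° is eclipsed with CHO at 0° (12.6); CH3 at 120° is eclipsed with COOH at 120° (12.2); H at 240° is eclipsed with CH2Cl at 240° (8.2). Total 33.0 kJ/mol.
CHO at 60° is staggered. CH2Cl at 0° is gauche with CHO at 60° (4.5); CH2Cl at 0° is gauche with CH2Cl at 300° (3.7); CH3 at 120° is gauche with CHO at 60° (4.1); CH3 at 120° is gauche with COOH at 180° (3.5). Total 15.8 kJ/mol.
CHO at 120° is eclipsed. CH2Cl at 0° is eclipsed with CH2Cl at 0° (15.3); CH3 at 120° is eclipsed with CHO at 120° (12.6); H at 240° is eclipsed with COOH at 240° (5.9). Total 33.8 kJ/mol.
CHO at 180° is staggered. CH2Cl at 0° is gauche with COOH at 300° (4.4); CH2Cl at 0° is gauche with CH2Cl at 60° (3.7); CH3 at 120° is gauche with CHO at 180° (4.1); CH3 at 120° is gauche with CH2Cl at 60° (4.6). Total 16.8 kJ/mol.
CHO at 240° is eclipsed. CH2Cl at 0° is eclipsed with COOH at 0° (14.7); CH3 at 120° is eclipsed with CH2Cl at 120° (12.5); H at 240° is eclipsed with CHO at 240° (5.5). Total 32.7 kJ/mol.
CHO at 300° is staggered. CH2Cl at 0° is gauche with CHO at 300° (4.5); CH2Cl at 0° is gauche with COOH at 60° (4.4); CH3 at 120° is gauche with COOH at 60° (3.5); CH3 at 120° is gauche with CH2Cl at 180° (4.6). Total 17.0 kJ/mol.
Max at 120° (33.8 kJ/mol), min at 60° (15.8 kJ/mol); barrier = 18.0 kJ/mol.

18.0 kJ/mol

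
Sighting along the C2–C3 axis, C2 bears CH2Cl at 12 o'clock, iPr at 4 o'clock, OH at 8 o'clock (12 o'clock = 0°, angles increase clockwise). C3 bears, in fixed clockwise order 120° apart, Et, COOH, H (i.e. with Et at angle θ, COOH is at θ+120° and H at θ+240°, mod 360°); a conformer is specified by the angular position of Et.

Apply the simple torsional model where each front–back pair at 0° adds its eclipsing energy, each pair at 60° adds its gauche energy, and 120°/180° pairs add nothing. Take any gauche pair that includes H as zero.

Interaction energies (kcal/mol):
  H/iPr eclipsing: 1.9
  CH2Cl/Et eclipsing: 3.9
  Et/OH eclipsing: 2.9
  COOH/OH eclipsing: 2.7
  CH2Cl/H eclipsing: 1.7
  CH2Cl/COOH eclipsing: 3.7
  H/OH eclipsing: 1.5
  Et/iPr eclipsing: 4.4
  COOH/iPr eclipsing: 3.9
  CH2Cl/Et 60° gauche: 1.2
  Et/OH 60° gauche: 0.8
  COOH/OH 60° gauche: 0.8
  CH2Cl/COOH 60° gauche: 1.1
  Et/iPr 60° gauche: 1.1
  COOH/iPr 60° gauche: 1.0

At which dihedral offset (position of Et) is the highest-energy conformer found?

Et at 0° (eclipsed): CH2Cl–Et eclipsed, iPr–COOH eclipsed, OH–H eclipsed; 3.9 + 3.9 + 1.5 = 9.3 kcal/mol.
Et at 60° (staggered): CH2Cl–Et gauche, iPr–Et gauche, iPr–COOH gauche, OH–COOH gauche; 1.2 + 1.1 + 1.0 + 0.8 = 4.1 kcal/mol.
Et at 120° (eclipsed): CH2Cl–H eclipsed, iPr–Et eclipsed, OH–COOH eclipsed; 1.7 + 4.4 + 2.7 = 8.8 kcal/mol.
Et at 180° (staggered): CH2Cl–COOH gauche, iPr–Et gauche, OH–Et gauche, OH–COOH gauche; 1.1 + 1.1 + 0.8 + 0.8 = 3.8 kcal/mol.
Et at 240° (eclipsed): CH2Cl–COOH eclipsed, iPr–H eclipsed, OH–Et eclipsed; 3.7 + 1.9 + 2.9 = 8.5 kcal/mol.
Et at 300° (staggered): CH2Cl–Et gauche, CH2Cl–COOH gauche, iPr–COOH gauche, OH–Et gauche; 1.2 + 1.1 + 1.0 + 0.8 = 4.1 kcal/mol.
The maximum (9.3 kcal/mol) occurs with Et at 0°.

0°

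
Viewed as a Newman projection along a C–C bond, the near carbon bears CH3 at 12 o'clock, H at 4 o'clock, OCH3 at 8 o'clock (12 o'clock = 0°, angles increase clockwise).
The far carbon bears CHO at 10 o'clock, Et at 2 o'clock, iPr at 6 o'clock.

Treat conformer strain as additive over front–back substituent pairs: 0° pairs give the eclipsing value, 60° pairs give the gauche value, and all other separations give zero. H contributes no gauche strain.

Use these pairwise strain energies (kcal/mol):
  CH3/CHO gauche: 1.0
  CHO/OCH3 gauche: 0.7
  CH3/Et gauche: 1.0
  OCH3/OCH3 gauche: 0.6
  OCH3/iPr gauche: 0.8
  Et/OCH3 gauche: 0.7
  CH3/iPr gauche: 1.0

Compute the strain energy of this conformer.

This conformer (staggered): CH3(0°)/CHO(300°) gauche 1.0; CH3(0°)/Et(60°) gauche 1.0; OCH3(240°)/CHO(300°) gauche 0.7; OCH3(240°)/iPr(180°) gauche 0.8 → 3.5 kcal/mol.

3.5 kcal/mol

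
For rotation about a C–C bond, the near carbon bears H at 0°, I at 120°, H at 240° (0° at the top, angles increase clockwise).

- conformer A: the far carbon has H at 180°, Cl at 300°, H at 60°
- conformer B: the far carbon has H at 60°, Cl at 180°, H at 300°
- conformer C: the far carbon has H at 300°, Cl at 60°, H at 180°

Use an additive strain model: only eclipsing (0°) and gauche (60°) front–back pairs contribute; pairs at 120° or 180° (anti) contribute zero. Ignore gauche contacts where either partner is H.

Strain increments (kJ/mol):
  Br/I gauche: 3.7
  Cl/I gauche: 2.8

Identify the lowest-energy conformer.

A

A (staggered): no non-H gauche contacts → 0.0 kJ/mol.
B (staggered): I–Cl gauche; 2.8 = 2.8 kJ/mol.
C (staggered): I–Cl gauche; 2.8 = 2.8 kJ/mol.
A has the lowest total (0.0 kJ/mol).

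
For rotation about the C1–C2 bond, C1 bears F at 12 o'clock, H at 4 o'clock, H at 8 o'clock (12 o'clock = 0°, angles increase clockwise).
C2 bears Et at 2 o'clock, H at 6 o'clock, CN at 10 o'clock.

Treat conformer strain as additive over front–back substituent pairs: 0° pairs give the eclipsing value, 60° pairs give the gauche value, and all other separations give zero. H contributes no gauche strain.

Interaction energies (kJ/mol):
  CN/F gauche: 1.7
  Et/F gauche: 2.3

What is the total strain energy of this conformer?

4.0 kJ/mol

This conformer (staggered): F–Et gauche, F–CN gauche; 2.3 + 1.7 = 4.0 kJ/mol.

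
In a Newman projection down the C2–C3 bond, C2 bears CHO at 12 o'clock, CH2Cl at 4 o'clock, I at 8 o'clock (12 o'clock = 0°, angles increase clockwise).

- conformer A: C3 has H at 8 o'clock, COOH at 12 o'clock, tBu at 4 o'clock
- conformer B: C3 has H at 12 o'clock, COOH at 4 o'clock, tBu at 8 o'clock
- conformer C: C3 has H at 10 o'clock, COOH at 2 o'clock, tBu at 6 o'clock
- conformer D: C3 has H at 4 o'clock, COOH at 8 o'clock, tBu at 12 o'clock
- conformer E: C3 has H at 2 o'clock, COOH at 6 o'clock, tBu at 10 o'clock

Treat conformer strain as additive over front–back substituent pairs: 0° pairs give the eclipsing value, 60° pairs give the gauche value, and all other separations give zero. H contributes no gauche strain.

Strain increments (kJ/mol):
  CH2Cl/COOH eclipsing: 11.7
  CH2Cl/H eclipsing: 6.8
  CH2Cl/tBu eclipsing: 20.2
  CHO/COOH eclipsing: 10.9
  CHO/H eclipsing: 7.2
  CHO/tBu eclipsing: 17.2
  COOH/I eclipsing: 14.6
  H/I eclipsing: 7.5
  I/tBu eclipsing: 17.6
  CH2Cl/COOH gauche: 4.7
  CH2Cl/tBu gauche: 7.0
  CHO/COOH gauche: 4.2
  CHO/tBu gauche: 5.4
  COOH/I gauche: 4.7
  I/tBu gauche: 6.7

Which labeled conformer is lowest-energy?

E

A (eclipsed): CHO(0°)/COOH(0°) eclipsed 10.9; CH2Cl(120°)/tBu(120°) eclipsed 20.2; I(240°)/H(240°) eclipsed 7.5 → 38.6 kJ/mol.
B (eclipsed): CHO(0°)/H(0°) eclipsed 7.2; CH2Cl(120°)/COOH(120°) eclipsed 11.7; I(240°)/tBu(240°) eclipsed 17.6 → 36.5 kJ/mol.
C (staggered): CHO(0°)/COOH(60°) gauche 4.2; CH2Cl(120°)/COOH(60°) gauche 4.7; CH2Cl(120°)/tBu(180°) gauche 7.0; I(240°)/tBu(180°) gauche 6.7 → 22.6 kJ/mol.
D (eclipsed): CHO(0°)/tBu(0°) eclipsed 17.2; CH2Cl(120°)/H(120°) eclipsed 6.8; I(240°)/COOH(240°) eclipsed 14.6 → 38.6 kJ/mol.
E (staggered): CHO(0°)/tBu(300°) gauche 5.4; CH2Cl(120°)/COOH(180°) gauche 4.7; I(240°)/COOH(180°) gauche 4.7; I(240°)/tBu(300°) gauche 6.7 → 21.5 kJ/mol.
E has the lowest total (21.5 kJ/mol).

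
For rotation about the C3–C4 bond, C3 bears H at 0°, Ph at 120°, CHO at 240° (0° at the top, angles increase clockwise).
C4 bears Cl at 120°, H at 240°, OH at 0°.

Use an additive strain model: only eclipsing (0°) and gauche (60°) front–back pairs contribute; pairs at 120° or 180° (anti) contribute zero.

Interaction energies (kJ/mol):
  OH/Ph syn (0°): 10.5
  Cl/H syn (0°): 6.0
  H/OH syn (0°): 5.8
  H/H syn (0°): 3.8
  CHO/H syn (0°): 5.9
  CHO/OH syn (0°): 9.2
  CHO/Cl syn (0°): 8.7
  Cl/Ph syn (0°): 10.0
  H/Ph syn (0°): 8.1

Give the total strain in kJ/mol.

This conformer (eclipsed): H(0°)/OH(0°) eclipsed 5.8; Ph(120°)/Cl(120°) eclipsed 10.0; CHO(240°)/H(240°) eclipsed 5.9 → 21.7 kJ/mol.

21.7 kJ/mol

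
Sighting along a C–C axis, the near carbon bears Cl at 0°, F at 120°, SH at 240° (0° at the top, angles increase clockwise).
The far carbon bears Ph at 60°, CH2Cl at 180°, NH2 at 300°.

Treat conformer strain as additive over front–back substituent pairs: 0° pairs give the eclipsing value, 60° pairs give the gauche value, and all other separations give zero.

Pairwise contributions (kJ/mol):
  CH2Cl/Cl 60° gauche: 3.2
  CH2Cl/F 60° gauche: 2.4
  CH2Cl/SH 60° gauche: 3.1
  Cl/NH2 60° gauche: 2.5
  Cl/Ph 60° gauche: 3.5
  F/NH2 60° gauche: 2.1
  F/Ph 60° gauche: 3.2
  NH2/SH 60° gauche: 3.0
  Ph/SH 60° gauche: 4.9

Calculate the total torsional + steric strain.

17.7 kJ/mol

This conformer (staggered): Cl–Ph gauche, Cl–NH2 gauche, F–Ph gauche, F–CH2Cl gauche, SH–CH2Cl gauche, SH–NH2 gauche; 3.5 + 2.5 + 3.2 + 2.4 + 3.1 + 3.0 = 17.7 kJ/mol.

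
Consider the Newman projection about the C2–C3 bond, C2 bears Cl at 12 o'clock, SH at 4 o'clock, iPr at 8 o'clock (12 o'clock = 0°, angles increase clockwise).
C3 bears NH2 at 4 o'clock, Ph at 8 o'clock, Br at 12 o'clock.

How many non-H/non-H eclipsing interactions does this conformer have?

Non-H eclipsing pairs: Cl(0°)/Br(0°); SH(120°)/NH2(120°); iPr(240°)/Ph(240°) — 3 interactions.

3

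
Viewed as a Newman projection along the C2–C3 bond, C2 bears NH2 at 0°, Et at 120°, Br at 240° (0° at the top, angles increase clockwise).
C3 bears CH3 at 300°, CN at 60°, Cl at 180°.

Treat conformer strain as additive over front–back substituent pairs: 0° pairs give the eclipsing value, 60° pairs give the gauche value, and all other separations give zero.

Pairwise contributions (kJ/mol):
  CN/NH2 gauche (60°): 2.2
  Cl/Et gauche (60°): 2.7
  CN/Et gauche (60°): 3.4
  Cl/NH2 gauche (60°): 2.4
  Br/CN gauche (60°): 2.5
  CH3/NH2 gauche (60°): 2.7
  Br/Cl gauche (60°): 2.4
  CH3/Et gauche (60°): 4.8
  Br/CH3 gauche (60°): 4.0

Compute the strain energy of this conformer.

This conformer (staggered): NH2–CH3 gauche, NH2–CN gauche, Et–CN gauche, Et–Cl gauche, Br–CH3 gauche, Br–Cl gauche; 2.7 + 2.2 + 3.4 + 2.7 + 4.0 + 2.4 = 17.4 kJ/mol.

17.4 kJ/mol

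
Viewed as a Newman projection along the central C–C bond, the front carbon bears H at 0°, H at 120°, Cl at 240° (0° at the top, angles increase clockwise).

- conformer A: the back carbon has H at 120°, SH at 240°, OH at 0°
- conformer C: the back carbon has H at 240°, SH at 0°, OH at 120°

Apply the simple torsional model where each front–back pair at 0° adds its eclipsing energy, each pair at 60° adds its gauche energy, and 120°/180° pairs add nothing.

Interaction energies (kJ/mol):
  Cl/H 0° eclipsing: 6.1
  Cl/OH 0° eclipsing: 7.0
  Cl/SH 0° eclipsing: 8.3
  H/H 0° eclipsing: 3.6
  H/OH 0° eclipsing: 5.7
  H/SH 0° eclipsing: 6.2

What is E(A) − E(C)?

A is eclipsed. H at 0° is eclipsed with OH at 0° (5.7); H at 120° is eclipsed with H at 120° (3.6); Cl at 240° is eclipsed with SH at 240° (8.3). Total 17.6 kJ/mol.
C is eclipsed. H at 0° is eclipsed with SH at 0° (6.2); H at 120° is eclipsed with OH at 120° (5.7); Cl at 240° is eclipsed with H at 240° (6.1). Total 18.0 kJ/mol.
E(A) − E(C) = 17.6 − 18.0 = -0.4 kJ/mol.

-0.4 kJ/mol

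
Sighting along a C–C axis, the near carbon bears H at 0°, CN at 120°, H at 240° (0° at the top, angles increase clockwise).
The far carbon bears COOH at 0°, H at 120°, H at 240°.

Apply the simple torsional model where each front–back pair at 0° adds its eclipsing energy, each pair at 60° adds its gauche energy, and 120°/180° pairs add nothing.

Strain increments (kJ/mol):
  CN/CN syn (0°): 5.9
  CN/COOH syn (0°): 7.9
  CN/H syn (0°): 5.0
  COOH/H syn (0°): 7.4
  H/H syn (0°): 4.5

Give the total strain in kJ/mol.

This conformer (eclipsed): H(0°)/COOH(0°) eclipsed 7.4; CN(120°)/H(120°) eclipsed 5.0; H(240°)/H(240°) eclipsed 4.5 → 16.9 kJ/mol.

16.9 kJ/mol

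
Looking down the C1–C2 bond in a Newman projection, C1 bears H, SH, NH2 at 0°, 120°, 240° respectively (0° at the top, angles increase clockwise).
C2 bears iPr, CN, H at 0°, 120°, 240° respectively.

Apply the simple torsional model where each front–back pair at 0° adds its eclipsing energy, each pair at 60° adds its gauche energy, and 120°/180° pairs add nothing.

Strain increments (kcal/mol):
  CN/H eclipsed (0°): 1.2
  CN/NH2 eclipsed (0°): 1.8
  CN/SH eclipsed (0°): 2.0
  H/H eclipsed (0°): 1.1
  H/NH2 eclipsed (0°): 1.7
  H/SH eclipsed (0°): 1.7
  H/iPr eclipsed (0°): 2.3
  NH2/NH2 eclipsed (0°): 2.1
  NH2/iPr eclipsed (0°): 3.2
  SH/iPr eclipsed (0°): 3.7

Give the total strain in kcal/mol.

This conformer (eclipsed): H–iPr eclipsed, SH–CN eclipsed, NH2–H eclipsed; 2.3 + 2.0 + 1.7 = 6.0 kcal/mol.

6.0 kcal/mol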